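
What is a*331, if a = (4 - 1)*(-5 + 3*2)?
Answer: 993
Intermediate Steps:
a = 3 (a = 3*(-5 + 6) = 3*1 = 3)
a*331 = 3*331 = 993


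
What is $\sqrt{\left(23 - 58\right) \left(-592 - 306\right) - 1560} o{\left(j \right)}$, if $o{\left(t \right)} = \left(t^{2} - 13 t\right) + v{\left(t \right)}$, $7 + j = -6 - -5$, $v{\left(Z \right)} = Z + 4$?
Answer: $164 \sqrt{29870} \approx 28344.0$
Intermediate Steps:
$v{\left(Z \right)} = 4 + Z$
$j = -8$ ($j = -7 - 1 = -8$)
$o{\left(t \right)} = 4 + t^{2} - 12 t$ ($o{\left(t \right)} = \left(t^{2} - 13 t\right) + \left(4 + t\right) = 4 + t^{2} - 12 t$)
$\sqrt{\left(23 - 58\right) \left(-592 - 306\right) - 1560} o{\left(j \right)} = \sqrt{\left(23 - 58\right) \left(-592 - 306\right) - 1560} \left(4 + \left(-8\right)^{2} - -96\right) = \sqrt{\left(-35\right) \left(-898\right) - 1560} \left(4 + 64 + 96\right) = \sqrt{31430 - 1560} \cdot 164 = \sqrt{29870} \cdot 164 = 164 \sqrt{29870}$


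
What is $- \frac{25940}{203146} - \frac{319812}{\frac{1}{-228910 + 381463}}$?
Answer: $- \frac{4955571968109598}{101573} \approx -4.8788 \cdot 10^{10}$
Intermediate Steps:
$- \frac{25940}{203146} - \frac{319812}{\frac{1}{-228910 + 381463}} = \left(-25940\right) \frac{1}{203146} - \frac{319812}{\frac{1}{152553}} = - \frac{12970}{101573} - 319812 \frac{1}{\frac{1}{152553}} = - \frac{12970}{101573} - 48788280036 = - \frac{4955571968109598}{101573}$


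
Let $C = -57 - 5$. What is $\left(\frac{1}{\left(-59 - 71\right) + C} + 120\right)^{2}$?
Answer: $\frac{530795521}{36864} \approx 14399.0$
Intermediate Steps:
$C = -62$ ($C = -57 - 5 = -62$)
$\left(\frac{1}{\left(-59 - 71\right) + C} + 120\right)^{2} = \left(\frac{1}{\left(-59 - 71\right) - 62} + 120\right)^{2} = \left(\frac{1}{-130 - 62} + 120\right)^{2} = \left(\frac{1}{-192} + 120\right)^{2} = \left(- \frac{1}{192} + 120\right)^{2} = \left(\frac{23039}{192}\right)^{2} = \frac{530795521}{36864}$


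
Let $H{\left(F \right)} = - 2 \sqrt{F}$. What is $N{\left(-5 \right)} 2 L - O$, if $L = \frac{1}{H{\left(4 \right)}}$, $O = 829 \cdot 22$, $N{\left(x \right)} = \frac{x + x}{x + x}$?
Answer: $- \frac{36477}{2} \approx -18239.0$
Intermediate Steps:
$N{\left(x \right)} = 1$ ($N{\left(x \right)} = \frac{2 x}{2 x} = 2 x \frac{1}{2 x} = 1$)
$O = 18238$
$L = - \frac{1}{4}$ ($L = \frac{1}{\left(-2\right) \sqrt{4}} = \frac{1}{\left(-2\right) 2} = \frac{1}{-4} = - \frac{1}{4} \approx -0.25$)
$N{\left(-5 \right)} 2 L - O = 1 \cdot 2 \left(- \frac{1}{4}\right) - 18238 = 2 \left(- \frac{1}{4}\right) - 18238 = - \frac{1}{2} - 18238 = - \frac{36477}{2}$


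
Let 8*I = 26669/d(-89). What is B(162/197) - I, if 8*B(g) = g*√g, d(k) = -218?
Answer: 26669/1744 + 729*√394/155236 ≈ 15.385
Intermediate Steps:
B(g) = g^(3/2)/8 (B(g) = (g*√g)/8 = g^(3/2)/8)
I = -26669/1744 (I = (26669/(-218))/8 = (26669*(-1/218))/8 = (⅛)*(-26669/218) = -26669/1744 ≈ -15.292)
B(162/197) - I = (162/197)^(3/2)/8 - 1*(-26669/1744) = (162*(1/197))^(3/2)/8 + 26669/1744 = (162/197)^(3/2)/8 + 26669/1744 = (1458*√394/38809)/8 + 26669/1744 = 729*√394/155236 + 26669/1744 = 26669/1744 + 729*√394/155236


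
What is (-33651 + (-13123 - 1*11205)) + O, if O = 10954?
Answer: -47025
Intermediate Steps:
(-33651 + (-13123 - 1*11205)) + O = (-33651 + (-13123 - 1*11205)) + 10954 = (-33651 + (-13123 - 11205)) + 10954 = (-33651 - 24328) + 10954 = -57979 + 10954 = -47025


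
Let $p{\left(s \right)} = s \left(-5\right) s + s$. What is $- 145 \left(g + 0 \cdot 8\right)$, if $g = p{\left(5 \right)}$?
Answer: $17400$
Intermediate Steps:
$p{\left(s \right)} = s - 5 s^{2}$ ($p{\left(s \right)} = - 5 s s + s = - 5 s^{2} + s = s - 5 s^{2}$)
$g = -120$ ($g = 5 \left(1 - 25\right) = 5 \left(-24\right) = -120$)
$- 145 \left(g + 0 \cdot 8\right) = - 145 \left(-120 + 0 \cdot 8\right) = - 145 \left(-120 + 0\right) = \left(-145\right) \left(-120\right) = 17400$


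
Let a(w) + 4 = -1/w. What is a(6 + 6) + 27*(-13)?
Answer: -4261/12 ≈ -355.08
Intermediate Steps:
a(w) = -4 - 1/w
a(6 + 6) + 27*(-13) = (-4 - 1/(6 + 6)) + 27*(-13) = (-4 - 1/12) - 351 = -49/12 - 351 = -4261/12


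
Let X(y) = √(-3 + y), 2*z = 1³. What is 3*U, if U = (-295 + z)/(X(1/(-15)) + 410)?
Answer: -5433525/2521546 + 1767*I*√690/5043092 ≈ -2.1548 + 0.0092037*I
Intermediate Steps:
z = ½ (z = (½)*1³ = (½)*1 = ½ ≈ 0.50000)
U = -589/(2*(410 + I*√690/15)) (U = (-295 + ½)/(√(-3 + 1/(-15)) + 410) = -589/(2*(√(-3 + 1*(-1/15)) + 410)) = -589/(2*(√(-3 - 1/15) + 410)) = -589/(2*(√(-46/15) + 410)) = -589/(2*(I*√690/15 + 410)) = -589/(2*(410 + I*√690/15)) ≈ -0.71828 + 0.0030679*I)
3*U = 3*(-1811175/2521546 + 589*I*√690/5043092) = -5433525/2521546 + 1767*I*√690/5043092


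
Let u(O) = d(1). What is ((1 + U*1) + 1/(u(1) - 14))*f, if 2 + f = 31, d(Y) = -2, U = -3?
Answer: -957/16 ≈ -59.813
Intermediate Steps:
u(O) = -2
f = 29 (f = -2 + 31 = 29)
((1 + U*1) + 1/(u(1) - 14))*f = ((1 - 3*1) + 1/(-2 - 14))*29 = ((1 - 3) + 1/(-16))*29 = (-2 - 1/16)*29 = -33/16*29 = -957/16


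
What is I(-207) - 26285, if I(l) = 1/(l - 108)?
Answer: -8279776/315 ≈ -26285.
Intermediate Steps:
I(l) = 1/(-108 + l)
I(-207) - 26285 = 1/(-108 - 207) - 26285 = 1/(-315) - 26285 = -1/315 - 26285 = -8279776/315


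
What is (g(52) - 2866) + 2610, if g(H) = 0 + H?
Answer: -204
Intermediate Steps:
g(H) = H
(g(52) - 2866) + 2610 = (52 - 2866) + 2610 = -2814 + 2610 = -204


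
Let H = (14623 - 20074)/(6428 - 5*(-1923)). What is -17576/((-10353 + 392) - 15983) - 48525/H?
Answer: 36589042588/256197 ≈ 1.4282e+5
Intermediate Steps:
H = -5451/16043 (H = -5451/(6428 + 9615) = -5451/16043 ≈ -0.33977)
-17576/((-10353 + 392) - 15983) - 48525/H = -17576/((-10353 + 392) - 15983) - 48525/(-5451/16043) = -17576/(-9961 - 15983) - 48525*(-16043/5451) = -17576/(-25944) + 259495525/1817 = -17576*(-1/25944) + 259495525/1817 = 2197/3243 + 259495525/1817 = 36589042588/256197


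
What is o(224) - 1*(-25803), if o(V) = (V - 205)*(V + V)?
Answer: 34315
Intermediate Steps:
o(V) = 2*V*(-205 + V) (o(V) = (-205 + V)*(2*V) = 2*V*(-205 + V))
o(224) - 1*(-25803) = 2*224*(-205 + 224) - 1*(-25803) = 2*224*19 + 25803 = 8512 + 25803 = 34315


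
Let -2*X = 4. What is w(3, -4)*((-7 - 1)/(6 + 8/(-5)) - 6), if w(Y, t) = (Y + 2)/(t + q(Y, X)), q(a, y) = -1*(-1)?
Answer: 430/33 ≈ 13.030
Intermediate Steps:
X = -2 (X = -½*4 = -2)
q(a, y) = 1
w(Y, t) = (2 + Y)/(1 + t) (w(Y, t) = (Y + 2)/(t + 1) = (2 + Y)/(1 + t))
w(3, -4)*((-7 - 1)/(6 + 8/(-5)) - 6) = ((2 + 3)/(1 - 4))*((-7 - 1)/(6 + 8/(-5)) - 6) = (5/(-3))*(-8/(6 + 8*(-⅕)) - 6) = (-⅓*5)*(-8/(6 - 8/5) - 6) = -5*(-8/22/5 - 6)/3 = -5*(-8*5/22 - 6)/3 = -5*(-20/11 - 6)/3 = -5/3*(-86/11) = 430/33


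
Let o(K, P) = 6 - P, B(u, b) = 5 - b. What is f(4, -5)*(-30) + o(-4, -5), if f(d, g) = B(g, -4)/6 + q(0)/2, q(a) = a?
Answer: -34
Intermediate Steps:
f(d, g) = 3/2 (f(d, g) = (5 - 1*(-4))/6 + 0/2 = (5 + 4)*(⅙) + 0*(½) = 9*(⅙) + 0 = 3/2 + 0 = 3/2)
f(4, -5)*(-30) + o(-4, -5) = (3/2)*(-30) + (6 - 1*(-5)) = -45 + (6 + 5) = -45 + 11 = -34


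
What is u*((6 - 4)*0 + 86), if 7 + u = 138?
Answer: 11266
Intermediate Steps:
u = 131 (u = -7 + 138 = 131)
u*((6 - 4)*0 + 86) = 131*((6 - 4)*0 + 86) = 131*(2*0 + 86) = 131*(0 + 86) = 131*86 = 11266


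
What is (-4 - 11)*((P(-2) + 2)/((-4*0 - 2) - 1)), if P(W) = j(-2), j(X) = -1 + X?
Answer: -5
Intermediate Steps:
P(W) = -3 (P(W) = -1 - 2 = -3)
(-4 - 11)*((P(-2) + 2)/((-4*0 - 2) - 1)) = (-4 - 11)*((-3 + 2)/((-4*0 - 2) - 1)) = -(-15)/((0 - 2) - 1) = -(-15)/(-2 - 1) = -(-15)/(-3) = -(-15)*(-1)/3 = -15*⅓ = -5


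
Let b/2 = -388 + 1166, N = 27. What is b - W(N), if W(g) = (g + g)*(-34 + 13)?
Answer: 2690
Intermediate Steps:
W(g) = -42*g (W(g) = (2*g)*(-21) = -42*g)
b = 1556 (b = 2*(-388 + 1166) = 2*778 = 1556)
b - W(N) = 1556 - (-42)*27 = 1556 - 1*(-1134) = 1556 + 1134 = 2690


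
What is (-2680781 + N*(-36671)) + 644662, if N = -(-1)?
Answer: -2072790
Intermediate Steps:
N = 1 (N = -1*(-1) = 1)
(-2680781 + N*(-36671)) + 644662 = (-2680781 + 1*(-36671)) + 644662 = (-2680781 - 36671) + 644662 = -2717452 + 644662 = -2072790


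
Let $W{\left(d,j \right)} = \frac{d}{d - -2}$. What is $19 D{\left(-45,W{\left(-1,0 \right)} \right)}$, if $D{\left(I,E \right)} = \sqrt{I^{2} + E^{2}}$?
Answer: $19 \sqrt{2026} \approx 855.21$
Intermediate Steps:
$W{\left(d,j \right)} = \frac{d}{2 + d}$ ($W{\left(d,j \right)} = \frac{d}{d + 2} = \frac{d}{2 + d}$)
$D{\left(I,E \right)} = \sqrt{E^{2} + I^{2}}$
$19 D{\left(-45,W{\left(-1,0 \right)} \right)} = 19 \sqrt{\left(- \frac{1}{2 - 1}\right)^{2} + \left(-45\right)^{2}} = 19 \sqrt{\left(- 1^{-1}\right)^{2} + 2025} = 19 \sqrt{\left(\left(-1\right) 1\right)^{2} + 2025} = 19 \sqrt{\left(-1\right)^{2} + 2025} = 19 \sqrt{1 + 2025} = 19 \sqrt{2026}$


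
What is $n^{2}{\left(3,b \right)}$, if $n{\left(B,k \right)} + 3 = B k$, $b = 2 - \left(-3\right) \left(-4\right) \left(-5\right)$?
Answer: $33489$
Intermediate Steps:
$b = 62$ ($b = 2 - 12 \left(-5\right) = 2 - -60 = 2 + 60 = 62$)
$n{\left(B,k \right)} = -3 + B k$
$n^{2}{\left(3,b \right)} = \left(-3 + 3 \cdot 62\right)^{2} = \left(-3 + 186\right)^{2} = 183^{2} = 33489$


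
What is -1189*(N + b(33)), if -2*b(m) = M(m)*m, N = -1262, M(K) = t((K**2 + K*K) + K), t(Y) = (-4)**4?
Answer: 6522854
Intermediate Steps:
t(Y) = 256
M(K) = 256
b(m) = -128*m
-1189*(N + b(33)) = -1189*(-1262 - 128*33) = -1189*(-1262 - 4224) = -1189*(-5486) = 6522854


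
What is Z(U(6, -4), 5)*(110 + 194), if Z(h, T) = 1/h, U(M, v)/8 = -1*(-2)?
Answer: 19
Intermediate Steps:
U(M, v) = 16 (U(M, v) = 8*(-1*(-2)) = 8*2 = 16)
Z(U(6, -4), 5)*(110 + 194) = (110 + 194)/16 = (1/16)*304 = 19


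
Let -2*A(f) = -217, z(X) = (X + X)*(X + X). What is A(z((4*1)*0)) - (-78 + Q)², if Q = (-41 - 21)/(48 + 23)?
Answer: -61626103/10082 ≈ -6112.5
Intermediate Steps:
z(X) = 4*X² (z(X) = (2*X)*(2*X) = 4*X²)
A(f) = 217/2 (A(f) = -½*(-217) = 217/2)
Q = -62/71 ≈ -0.87324
A(z((4*1)*0)) - (-78 + Q)² = 217/2 - (-78 - 62/71)² = 217/2 - (-5600/71)² = 217/2 - 1*31360000/5041 = 217/2 - 31360000/5041 = -61626103/10082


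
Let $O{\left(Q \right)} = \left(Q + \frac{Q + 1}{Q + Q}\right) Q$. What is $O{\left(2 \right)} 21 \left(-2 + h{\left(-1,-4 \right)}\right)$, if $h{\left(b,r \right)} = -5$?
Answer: $- \frac{1617}{2} \approx -808.5$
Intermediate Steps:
$O{\left(Q \right)} = Q \left(Q + \frac{1 + Q}{2 Q}\right)$ ($O{\left(Q \right)} = \left(Q + \frac{1 + Q}{2 Q}\right) Q = Q \left(Q + \frac{1 + Q}{2 Q}\right)$)
$O{\left(2 \right)} 21 \left(-2 + h{\left(-1,-4 \right)}\right) = \left(\frac{1}{2} + 2^{2} + \frac{1}{2} \cdot 2\right) 21 \left(-2 - 5\right) = \left(\frac{1}{2} + 4 + 1\right) 21 \left(-7\right) = \frac{11}{2} \cdot 21 \left(-7\right) = \frac{231}{2} \left(-7\right) = - \frac{1617}{2}$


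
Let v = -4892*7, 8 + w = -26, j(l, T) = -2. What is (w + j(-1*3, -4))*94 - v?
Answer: 30860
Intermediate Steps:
w = -34 (w = -8 - 26 = -34)
v = -34244
(w + j(-1*3, -4))*94 - v = (-34 - 2)*94 - 1*(-34244) = -36*94 + 34244 = -3384 + 34244 = 30860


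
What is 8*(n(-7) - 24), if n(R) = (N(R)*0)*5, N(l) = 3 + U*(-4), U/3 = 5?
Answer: -192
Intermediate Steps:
U = 15 (U = 3*5 = 15)
N(l) = -57 (N(l) = 3 + 15*(-4) = 3 - 60 = -57)
n(R) = 0 (n(R) = -57*0*5 = 0*5 = 0)
8*(n(-7) - 24) = 8*(0 - 24) = 8*(-24) = -192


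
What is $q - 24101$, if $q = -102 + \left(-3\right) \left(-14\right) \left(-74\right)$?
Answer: $-27311$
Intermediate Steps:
$q = -3210$ ($q = -102 + 42 \left(-74\right) = -102 - 3108 = -3210$)
$q - 24101 = -3210 - 24101 = -27311$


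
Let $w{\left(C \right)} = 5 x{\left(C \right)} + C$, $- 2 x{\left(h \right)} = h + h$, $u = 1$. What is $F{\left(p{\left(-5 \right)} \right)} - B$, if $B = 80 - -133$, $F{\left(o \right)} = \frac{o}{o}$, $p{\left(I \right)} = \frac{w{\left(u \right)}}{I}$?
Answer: $-212$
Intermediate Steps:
$x{\left(h \right)} = - h$ ($x{\left(h \right)} = - \frac{h + h}{2} = - \frac{2 h}{2} = - h$)
$w{\left(C \right)} = - 4 C$ ($w{\left(C \right)} = 5 \left(- C\right) + C = - 5 C + C = - 4 C$)
$p{\left(I \right)} = - \frac{4}{I}$ ($p{\left(I \right)} = \frac{\left(-4\right) 1}{I} = - \frac{4}{I}$)
$F{\left(o \right)} = 1$
$B = 213$ ($B = 80 + 133 = 213$)
$F{\left(p{\left(-5 \right)} \right)} - B = 1 - 213 = -212$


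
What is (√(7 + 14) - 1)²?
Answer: (1 - √21)² ≈ 12.835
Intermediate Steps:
(√(7 + 14) - 1)² = (√21 - 1)² = (-1 + √21)²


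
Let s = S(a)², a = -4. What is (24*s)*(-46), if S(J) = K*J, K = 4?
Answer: -282624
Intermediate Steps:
S(J) = 4*J
s = 256 (s = (4*(-4))² = (-16)² = 256)
(24*s)*(-46) = (24*256)*(-46) = 6144*(-46) = -282624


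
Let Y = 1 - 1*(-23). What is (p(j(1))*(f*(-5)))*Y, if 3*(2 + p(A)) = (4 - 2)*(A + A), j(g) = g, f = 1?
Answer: 80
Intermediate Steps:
p(A) = -2 + 4*A/3 (p(A) = -2 + ((4 - 2)*(A + A))/3 = -2 + (2*(2*A))/3 = -2 + (4*A)/3 = -2 + 4*A/3)
Y = 24 (Y = 1 + 23 = 24)
(p(j(1))*(f*(-5)))*Y = ((-2 + (4/3)*1)*(1*(-5)))*24 = ((-2 + 4/3)*(-5))*24 = -2/3*(-5)*24 = (10/3)*24 = 80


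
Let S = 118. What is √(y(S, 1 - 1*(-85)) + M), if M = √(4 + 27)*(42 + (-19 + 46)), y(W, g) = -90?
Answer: √(-90 + 69*√31) ≈ 17.152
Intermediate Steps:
M = 69*√31 (M = √31*(42 + 27) = √31*69 = 69*√31 ≈ 384.18)
√(y(S, 1 - 1*(-85)) + M) = √(-90 + 69*√31)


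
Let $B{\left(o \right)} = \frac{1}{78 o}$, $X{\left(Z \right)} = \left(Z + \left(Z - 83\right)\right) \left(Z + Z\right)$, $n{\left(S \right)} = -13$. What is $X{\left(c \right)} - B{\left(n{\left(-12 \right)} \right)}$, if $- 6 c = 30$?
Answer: $\frac{943021}{1014} \approx 930.0$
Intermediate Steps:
$c = -5$ ($c = \left(- \frac{1}{6}\right) 30 = -5$)
$X{\left(Z \right)} = 2 Z \left(-83 + 2 Z\right)$ ($X{\left(Z \right)} = \left(Z + \left(Z - 83\right)\right) 2 Z = \left(Z + \left(-83 + Z\right)\right) 2 Z = \left(-83 + 2 Z\right) 2 Z = 2 Z \left(-83 + 2 Z\right)$)
$B{\left(o \right)} = \frac{1}{78 o}$
$X{\left(c \right)} - B{\left(n{\left(-12 \right)} \right)} = 2 \left(-5\right) \left(-83 + 2 \left(-5\right)\right) - \frac{1}{78 \left(-13\right)} = 2 \left(-5\right) \left(-83 - 10\right) - \frac{1}{78} \left(- \frac{1}{13}\right) = 2 \left(-5\right) \left(-93\right) - - \frac{1}{1014} = 930 + \frac{1}{1014} = \frac{943021}{1014}$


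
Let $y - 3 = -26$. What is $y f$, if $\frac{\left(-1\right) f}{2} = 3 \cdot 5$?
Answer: $690$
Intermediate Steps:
$f = -30$ ($f = - 2 \cdot 3 \cdot 5 = \left(-2\right) 15 = -30$)
$y = -23$ ($y = 3 - 26 = -23$)
$y f = \left(-23\right) \left(-30\right) = 690$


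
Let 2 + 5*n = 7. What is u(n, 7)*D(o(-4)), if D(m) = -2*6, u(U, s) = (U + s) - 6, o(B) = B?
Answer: -24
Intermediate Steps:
n = 1 (n = -2/5 + (1/5)*7 = -2/5 + 7/5 = 1)
u(U, s) = -6 + U + s
D(m) = -12
u(n, 7)*D(o(-4)) = (-6 + 1 + 7)*(-12) = 2*(-12) = -24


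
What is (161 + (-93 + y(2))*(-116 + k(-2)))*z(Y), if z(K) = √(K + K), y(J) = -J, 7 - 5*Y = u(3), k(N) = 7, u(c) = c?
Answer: 21032*√10/5 ≈ 13302.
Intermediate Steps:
Y = ⅘ (Y = 7/5 - ⅕*3 = 7/5 - ⅗ = ⅘ ≈ 0.80000)
z(K) = √2*√K (z(K) = √(2*K) = √2*√K)
(161 + (-93 + y(2))*(-116 + k(-2)))*z(Y) = (161 + (-93 - 1*2)*(-116 + 7))*(√2*√(⅘)) = (161 + (-93 - 2)*(-109))*(√2*(2*√5/5)) = (161 - 95*(-109))*(2*√10/5) = (161 + 10355)*(2*√10/5) = 10516*(2*√10/5) = 21032*√10/5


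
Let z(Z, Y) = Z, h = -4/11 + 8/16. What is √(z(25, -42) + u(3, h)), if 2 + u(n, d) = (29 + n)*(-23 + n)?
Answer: I*√617 ≈ 24.839*I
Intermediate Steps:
h = 3/22 (h = -4*1/11 + 8*(1/16) = -4/11 + ½ = 3/22 ≈ 0.13636)
u(n, d) = -2 + (-23 + n)*(29 + n) (u(n, d) = -2 + (29 + n)*(-23 + n) = -2 + (-23 + n)*(29 + n))
√(z(25, -42) + u(3, h)) = √(25 + (-669 + 3² + 6*3)) = √(25 + (-669 + 9 + 18)) = √(25 - 642) = √(-617) = I*√617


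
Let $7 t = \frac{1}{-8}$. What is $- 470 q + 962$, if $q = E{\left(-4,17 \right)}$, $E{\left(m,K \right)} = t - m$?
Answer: $- \frac{25469}{28} \approx -909.61$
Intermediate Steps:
$t = - \frac{1}{56}$ ($t = \frac{1}{7 \left(-8\right)} = \frac{1}{7} \left(- \frac{1}{8}\right) = - \frac{1}{56} \approx -0.017857$)
$E{\left(m,K \right)} = - \frac{1}{56} - m$
$q = \frac{223}{56}$ ($q = - \frac{1}{56} - -4 = - \frac{1}{56} + 4 = \frac{223}{56} \approx 3.9821$)
$- 470 q + 962 = \left(-470\right) \frac{223}{56} + 962 = - \frac{52405}{28} + 962 = - \frac{25469}{28}$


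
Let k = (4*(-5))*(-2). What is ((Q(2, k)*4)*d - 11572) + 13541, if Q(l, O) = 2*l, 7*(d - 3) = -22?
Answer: 13767/7 ≈ 1966.7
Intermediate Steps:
d = -1/7 (d = 3 + (1/7)*(-22) = 3 - 22/7 = -1/7 ≈ -0.14286)
k = 40 (k = -20*(-2) = 40)
((Q(2, k)*4)*d - 11572) + 13541 = (((2*2)*4)*(-1/7) - 11572) + 13541 = ((4*4)*(-1/7) - 11572) + 13541 = (16*(-1/7) - 11572) + 13541 = (-16/7 - 11572) + 13541 = -81020/7 + 13541 = 13767/7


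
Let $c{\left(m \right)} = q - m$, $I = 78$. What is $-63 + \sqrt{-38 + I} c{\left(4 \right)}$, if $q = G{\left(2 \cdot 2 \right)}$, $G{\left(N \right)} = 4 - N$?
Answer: $-63 - 8 \sqrt{10} \approx -88.298$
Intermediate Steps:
$q = 0$ ($q = 4 - 2 \cdot 2 = 4 - 4 = 0$)
$c{\left(m \right)} = - m$ ($c{\left(m \right)} = 0 - m = - m$)
$-63 + \sqrt{-38 + I} c{\left(4 \right)} = -63 + \sqrt{-38 + 78} \left(\left(-1\right) 4\right) = -63 + \sqrt{40} \left(-4\right) = -63 + 2 \sqrt{10} \left(-4\right) = -63 - 8 \sqrt{10}$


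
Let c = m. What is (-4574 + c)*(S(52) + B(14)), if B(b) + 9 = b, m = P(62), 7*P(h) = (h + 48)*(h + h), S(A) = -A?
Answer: 863766/7 ≈ 1.2340e+5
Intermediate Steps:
P(h) = 2*h*(48 + h)/7 (P(h) = ((h + 48)*(h + h))/7 = ((48 + h)*(2*h))/7 = (2*h*(48 + h))/7 = 2*h*(48 + h)/7)
m = 13640/7 (m = (2/7)*62*(48 + 62) = (2/7)*62*110 = 13640/7 ≈ 1948.6)
c = 13640/7 ≈ 1948.6
B(b) = -9 + b
(-4574 + c)*(S(52) + B(14)) = (-4574 + 13640/7)*(-1*52 + (-9 + 14)) = -18378*(-52 + 5)/7 = -18378/7*(-47) = 863766/7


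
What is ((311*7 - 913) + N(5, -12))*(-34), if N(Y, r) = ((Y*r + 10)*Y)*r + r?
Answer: -144568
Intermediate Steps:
N(Y, r) = r + Y*r*(10 + Y*r) (N(Y, r) = ((10 + Y*r)*Y)*r + r = (Y*(10 + Y*r))*r + r = Y*r*(10 + Y*r) + r = r + Y*r*(10 + Y*r))
((311*7 - 913) + N(5, -12))*(-34) = ((311*7 - 913) - 12*(1 + 10*5 - 12*5²))*(-34) = ((2177 - 913) - 12*(1 + 50 - 12*25))*(-34) = (1264 - 12*(1 + 50 - 300))*(-34) = (1264 - 12*(-249))*(-34) = (1264 + 2988)*(-34) = 4252*(-34) = -144568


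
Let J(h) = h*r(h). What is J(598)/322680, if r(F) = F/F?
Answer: 299/161340 ≈ 0.0018532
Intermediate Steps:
r(F) = 1
J(h) = h (J(h) = h*1 = h)
J(598)/322680 = 598/322680 = 598*(1/322680) = 299/161340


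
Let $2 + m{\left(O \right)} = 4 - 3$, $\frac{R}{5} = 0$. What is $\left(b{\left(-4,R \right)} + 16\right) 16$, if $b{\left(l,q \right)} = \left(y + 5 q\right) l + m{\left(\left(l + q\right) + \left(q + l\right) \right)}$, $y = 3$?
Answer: $48$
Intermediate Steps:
$R = 0$ ($R = 5 \cdot 0 = 0$)
$m{\left(O \right)} = -1$ ($m{\left(O \right)} = -2 + \left(4 - 3\right) = -2 + 1 = -1$)
$b{\left(l,q \right)} = -1 + l \left(3 + 5 q\right)$ ($b{\left(l,q \right)} = \left(3 + 5 q\right) l - 1 = l \left(3 + 5 q\right) - 1 = -1 + l \left(3 + 5 q\right)$)
$\left(b{\left(-4,R \right)} + 16\right) 16 = \left(\left(-1 + 3 \left(-4\right) + 5 \left(-4\right) 0\right) + 16\right) 16 = \left(\left(-1 - 12 + 0\right) + 16\right) 16 = \left(-13 + 16\right) 16 = 3 \cdot 16 = 48$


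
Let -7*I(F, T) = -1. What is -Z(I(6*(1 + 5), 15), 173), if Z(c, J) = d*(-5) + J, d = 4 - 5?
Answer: -178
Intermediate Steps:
d = -1
I(F, T) = 1/7 (I(F, T) = -1/7*(-1) = 1/7)
Z(c, J) = 5 + J (Z(c, J) = -1*(-5) + J = 5 + J)
-Z(I(6*(1 + 5), 15), 173) = -(5 + 173) = -1*178 = -178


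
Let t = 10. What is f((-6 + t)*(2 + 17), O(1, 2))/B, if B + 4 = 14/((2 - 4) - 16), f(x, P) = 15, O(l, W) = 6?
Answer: -135/43 ≈ -3.1395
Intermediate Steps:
B = -43/9 (B = -4 + 14/((2 - 4) - 16) = -4 + 14/(-2 - 16) = -4 + 14/(-18) = -4 + 14*(-1/18) = -4 - 7/9 = -43/9 ≈ -4.7778)
f((-6 + t)*(2 + 17), O(1, 2))/B = 15/(-43/9) = 15*(-9/43) = -135/43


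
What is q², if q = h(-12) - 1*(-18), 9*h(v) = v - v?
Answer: 324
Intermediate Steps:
h(v) = 0 (h(v) = (v - v)/9 = (⅑)*0 = 0)
q = 18 (q = 0 - 1*(-18) = 0 + 18 = 18)
q² = 18² = 324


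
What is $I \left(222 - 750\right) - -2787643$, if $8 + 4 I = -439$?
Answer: $2846647$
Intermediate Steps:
$I = - \frac{447}{4}$ ($I = -2 + \frac{1}{4} \left(-439\right) = -2 - \frac{439}{4} = - \frac{447}{4} \approx -111.75$)
$I \left(222 - 750\right) - -2787643 = - \frac{447 \left(222 - 750\right)}{4} - -2787643 = \left(- \frac{447}{4}\right) \left(-528\right) + 2787643 = 59004 + 2787643 = 2846647$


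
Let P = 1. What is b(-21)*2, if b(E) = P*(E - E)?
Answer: 0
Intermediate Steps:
b(E) = 0 (b(E) = 1*(E - E) = 1*0 = 0)
b(-21)*2 = 0*2 = 0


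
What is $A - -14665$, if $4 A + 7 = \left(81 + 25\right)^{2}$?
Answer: $\frac{69889}{4} \approx 17472.0$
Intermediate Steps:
$A = \frac{11229}{4}$ ($A = - \frac{7}{4} + \frac{\left(81 + 25\right)^{2}}{4} = - \frac{7}{4} + \frac{106^{2}}{4} = - \frac{7}{4} + \frac{1}{4} \cdot 11236 = - \frac{7}{4} + 2809 = \frac{11229}{4} \approx 2807.3$)
$A - -14665 = \frac{11229}{4} - -14665 = \frac{11229}{4} + 14665 = \frac{69889}{4}$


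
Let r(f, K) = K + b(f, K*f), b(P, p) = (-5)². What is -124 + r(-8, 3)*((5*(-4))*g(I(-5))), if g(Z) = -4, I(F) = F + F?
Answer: 2116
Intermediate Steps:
I(F) = 2*F
b(P, p) = 25
r(f, K) = 25 + K (r(f, K) = K + 25 = 25 + K)
-124 + r(-8, 3)*((5*(-4))*g(I(-5))) = -124 + (25 + 3)*((5*(-4))*(-4)) = -124 + 28*(-20*(-4)) = -124 + 28*80 = -124 + 2240 = 2116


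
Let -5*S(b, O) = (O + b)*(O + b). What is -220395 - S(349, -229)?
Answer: -217515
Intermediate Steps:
S(b, O) = -(O + b)²/5 (S(b, O) = -(O + b)*(O + b)/5 = -(O + b)²/5)
-220395 - S(349, -229) = -220395 - (-1)*(-229 + 349)²/5 = -220395 - (-1)*120²/5 = -220395 - (-1)*14400/5 = -220395 - 1*(-2880) = -220395 + 2880 = -217515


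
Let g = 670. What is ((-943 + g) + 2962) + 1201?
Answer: 3890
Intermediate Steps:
((-943 + g) + 2962) + 1201 = ((-943 + 670) + 2962) + 1201 = (-273 + 2962) + 1201 = 2689 + 1201 = 3890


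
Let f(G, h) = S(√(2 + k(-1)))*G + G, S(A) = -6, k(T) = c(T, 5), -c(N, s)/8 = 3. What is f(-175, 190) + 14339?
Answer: 15214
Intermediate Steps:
c(N, s) = -24 (c(N, s) = -8*3 = -24)
k(T) = -24
f(G, h) = -5*G (f(G, h) = -6*G + G = -5*G)
f(-175, 190) + 14339 = -5*(-175) + 14339 = 875 + 14339 = 15214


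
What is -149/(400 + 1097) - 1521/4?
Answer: -2277533/5988 ≈ -380.35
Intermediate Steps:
-149/(400 + 1097) - 1521/4 = -149/1497 - 1521*1/4 = -149*1/1497 - 1521/4 = -149/1497 - 1521/4 = -2277533/5988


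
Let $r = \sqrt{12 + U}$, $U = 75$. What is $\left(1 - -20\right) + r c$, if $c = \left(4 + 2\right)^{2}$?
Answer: $21 + 36 \sqrt{87} \approx 356.79$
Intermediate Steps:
$c = 36$ ($c = 6^{2} = 36$)
$r = \sqrt{87}$ ($r = \sqrt{12 + 75} = \sqrt{87} \approx 9.3274$)
$\left(1 - -20\right) + r c = \left(1 - -20\right) + \sqrt{87} \cdot 36 = \left(1 + 20\right) + 36 \sqrt{87} = 21 + 36 \sqrt{87}$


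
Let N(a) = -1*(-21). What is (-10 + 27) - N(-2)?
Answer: -4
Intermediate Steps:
N(a) = 21
(-10 + 27) - N(-2) = (-10 + 27) - 1*21 = 17 - 21 = -4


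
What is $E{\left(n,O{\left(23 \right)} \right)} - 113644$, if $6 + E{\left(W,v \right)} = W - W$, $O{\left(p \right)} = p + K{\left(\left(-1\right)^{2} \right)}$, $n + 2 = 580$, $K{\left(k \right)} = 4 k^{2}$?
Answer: $-113650$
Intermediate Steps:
$n = 578$ ($n = -2 + 580 = 578$)
$O{\left(p \right)} = 4 + p$ ($O{\left(p \right)} = p + 4 \left(\left(-1\right)^{2}\right)^{2} = p + 4 \cdot 1^{2} = p + 4 \cdot 1 = p + 4 = 4 + p$)
$E{\left(W,v \right)} = -6$ ($E{\left(W,v \right)} = -6 + \left(W - W\right) = -6 + 0 = -6$)
$E{\left(n,O{\left(23 \right)} \right)} - 113644 = -6 - 113644 = -113650$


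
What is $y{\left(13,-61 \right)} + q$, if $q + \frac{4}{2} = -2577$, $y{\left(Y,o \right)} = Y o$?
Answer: $-3372$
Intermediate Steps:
$q = -2579$ ($q = -2 - 2577 = -2579$)
$y{\left(13,-61 \right)} + q = 13 \left(-61\right) - 2579 = -793 - 2579 = -3372$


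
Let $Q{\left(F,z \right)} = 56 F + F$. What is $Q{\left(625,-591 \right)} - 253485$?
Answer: $-217860$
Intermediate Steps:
$Q{\left(F,z \right)} = 57 F$
$Q{\left(625,-591 \right)} - 253485 = 57 \cdot 625 - 253485 = 35625 - 253485 = -217860$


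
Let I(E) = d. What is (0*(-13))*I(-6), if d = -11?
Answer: 0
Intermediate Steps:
I(E) = -11
(0*(-13))*I(-6) = (0*(-13))*(-11) = 0*(-11) = 0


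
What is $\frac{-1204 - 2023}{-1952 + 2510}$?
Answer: $- \frac{3227}{558} \approx -5.7832$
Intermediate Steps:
$\frac{-1204 - 2023}{-1952 + 2510} = - \frac{3227}{558}$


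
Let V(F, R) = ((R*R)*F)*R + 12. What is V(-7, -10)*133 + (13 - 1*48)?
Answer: 932561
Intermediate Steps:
V(F, R) = 12 + F*R³ (V(F, R) = (R²*F)*R + 12 = (F*R²)*R + 12 = F*R³ + 12 = 12 + F*R³)
V(-7, -10)*133 + (13 - 1*48) = (12 - 7*(-10)³)*133 + (13 - 1*48) = (12 - 7*(-1000))*133 + (13 - 48) = (12 + 7000)*133 - 35 = 7012*133 - 35 = 932596 - 35 = 932561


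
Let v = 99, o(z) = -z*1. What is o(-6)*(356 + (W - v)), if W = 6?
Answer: 1578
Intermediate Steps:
o(z) = -z
o(-6)*(356 + (W - v)) = (-1*(-6))*(356 + (6 - 1*99)) = 6*(356 + (6 - 99)) = 6*(356 - 93) = 6*263 = 1578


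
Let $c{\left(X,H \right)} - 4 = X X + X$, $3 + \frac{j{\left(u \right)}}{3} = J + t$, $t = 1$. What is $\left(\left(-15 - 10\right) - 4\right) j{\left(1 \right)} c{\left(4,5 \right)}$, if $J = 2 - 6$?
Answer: $12528$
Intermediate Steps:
$J = -4$ ($J = 2 - 6 = -4$)
$j{\left(u \right)} = -18$ ($j{\left(u \right)} = -9 + 3 \left(-4 + 1\right) = -9 + 3 \left(-3\right) = -9 - 9 = -18$)
$c{\left(X,H \right)} = 4 + X + X^{2}$ ($c{\left(X,H \right)} = 4 + \left(X X + X\right) = 4 + \left(X^{2} + X\right) = 4 + \left(X + X^{2}\right) = 4 + X + X^{2}$)
$\left(\left(-15 - 10\right) - 4\right) j{\left(1 \right)} c{\left(4,5 \right)} = \left(\left(-15 - 10\right) - 4\right) \left(-18\right) \left(4 + 4 + 4^{2}\right) = \left(-25 - 4\right) \left(-18\right) \left(4 + 4 + 16\right) = \left(-29\right) \left(-18\right) 24 = 522 \cdot 24 = 12528$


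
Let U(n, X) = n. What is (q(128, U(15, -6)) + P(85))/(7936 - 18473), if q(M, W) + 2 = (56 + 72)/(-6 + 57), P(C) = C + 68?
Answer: -7829/537387 ≈ -0.014569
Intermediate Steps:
P(C) = 68 + C
q(M, W) = 26/51 (q(M, W) = -2 + (56 + 72)/(-6 + 57) = -2 + 128/51 = 26/51)
(q(128, U(15, -6)) + P(85))/(7936 - 18473) = (26/51 + (68 + 85))/(7936 - 18473) = (26/51 + 153)/(-10537) = (7829/51)*(-1/10537) = -7829/537387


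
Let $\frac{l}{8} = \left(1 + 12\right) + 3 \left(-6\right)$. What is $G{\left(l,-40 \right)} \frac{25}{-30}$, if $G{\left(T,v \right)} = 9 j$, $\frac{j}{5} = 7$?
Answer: $- \frac{525}{2} \approx -262.5$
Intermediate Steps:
$j = 35$ ($j = 5 \cdot 7 = 35$)
$l = -40$ ($l = 8 \left(\left(1 + 12\right) + 3 \left(-6\right)\right) = 8 \left(13 - 18\right) = 8 \left(-5\right) = -40$)
$G{\left(T,v \right)} = 315$ ($G{\left(T,v \right)} = 9 \cdot 35 = 315$)
$G{\left(l,-40 \right)} \frac{25}{-30} = 315 \frac{25}{-30} = 315 \cdot 25 \left(- \frac{1}{30}\right) = 315 \left(- \frac{5}{6}\right) = - \frac{525}{2}$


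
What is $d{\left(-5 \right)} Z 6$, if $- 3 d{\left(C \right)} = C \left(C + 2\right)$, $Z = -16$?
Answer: $480$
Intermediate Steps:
$d{\left(C \right)} = - \frac{C \left(2 + C\right)}{3}$ ($d{\left(C \right)} = - \frac{C \left(C + 2\right)}{3} = - \frac{C \left(2 + C\right)}{3}$)
$d{\left(-5 \right)} Z 6 = \left(- \frac{1}{3}\right) \left(-5\right) \left(2 - 5\right) \left(-16\right) 6 = \left(- \frac{1}{3}\right) \left(-5\right) \left(-3\right) \left(-16\right) 6 = \left(-5\right) \left(-16\right) 6 = 80 \cdot 6 = 480$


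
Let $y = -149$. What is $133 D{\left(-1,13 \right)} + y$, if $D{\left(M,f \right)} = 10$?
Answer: $1181$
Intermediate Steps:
$133 D{\left(-1,13 \right)} + y = 133 \cdot 10 - 149 = 1330 - 149 = 1181$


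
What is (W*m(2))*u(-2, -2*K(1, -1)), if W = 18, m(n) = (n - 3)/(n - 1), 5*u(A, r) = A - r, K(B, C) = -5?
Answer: 216/5 ≈ 43.200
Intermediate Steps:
u(A, r) = -r/5 + A/5 (u(A, r) = (A - r)/5 = -r/5 + A/5)
m(n) = (-3 + n)/(-1 + n)
(W*m(2))*u(-2, -2*K(1, -1)) = (18*((-3 + 2)/(-1 + 2)))*(-(-2)*(-5)/5 + (⅕)*(-2)) = (18*(-1/1))*(-⅕*10 - ⅖) = (18*(1*(-1)))*(-2 - ⅖) = (18*(-1))*(-12/5) = -18*(-12/5) = 216/5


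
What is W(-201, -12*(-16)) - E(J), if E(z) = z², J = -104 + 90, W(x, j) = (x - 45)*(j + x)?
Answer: 2018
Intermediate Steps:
W(x, j) = (-45 + x)*(j + x)
J = -14
W(-201, -12*(-16)) - E(J) = ((-201)² - (-540)*(-16) - 45*(-201) - 12*(-16)*(-201)) - 1*(-14)² = (40401 - 45*192 + 9045 + 192*(-201)) - 1*196 = (40401 - 8640 + 9045 - 38592) - 196 = 2214 - 196 = 2018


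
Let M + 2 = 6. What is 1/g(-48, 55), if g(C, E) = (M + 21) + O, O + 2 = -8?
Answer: 1/15 ≈ 0.066667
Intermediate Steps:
M = 4 (M = -2 + 6 = 4)
O = -10 (O = -2 - 8 = -10)
g(C, E) = 15 (g(C, E) = (4 + 21) - 10 = 25 - 10 = 15)
1/g(-48, 55) = 1/15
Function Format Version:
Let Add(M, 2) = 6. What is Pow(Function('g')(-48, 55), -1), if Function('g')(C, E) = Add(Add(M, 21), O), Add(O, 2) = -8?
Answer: Rational(1, 15) ≈ 0.066667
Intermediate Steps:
M = 4 (M = Add(-2, 6) = 4)
O = -10 (O = Add(-2, -8) = -10)
Function('g')(C, E) = 15 (Function('g')(C, E) = Add(Add(4, 21), -10) = Add(25, -10) = 15)
Pow(Function('g')(-48, 55), -1) = Pow(15, -1) = Rational(1, 15)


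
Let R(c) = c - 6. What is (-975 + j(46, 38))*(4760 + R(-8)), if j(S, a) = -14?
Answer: -4693794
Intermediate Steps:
R(c) = -6 + c
(-975 + j(46, 38))*(4760 + R(-8)) = (-975 - 14)*(4760 + (-6 - 8)) = -989*(4760 - 14) = -989*4746 = -4693794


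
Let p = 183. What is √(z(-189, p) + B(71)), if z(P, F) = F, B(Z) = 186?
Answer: 3*√41 ≈ 19.209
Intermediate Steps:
√(z(-189, p) + B(71)) = √(183 + 186) = √369 = 3*√41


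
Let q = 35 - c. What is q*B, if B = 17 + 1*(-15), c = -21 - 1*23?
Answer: 158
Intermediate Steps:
c = -44 (c = -21 - 23 = -44)
q = 79 (q = 35 - 1*(-44) = 35 + 44 = 79)
B = 2 (B = 17 - 15 = 2)
q*B = 79*2 = 158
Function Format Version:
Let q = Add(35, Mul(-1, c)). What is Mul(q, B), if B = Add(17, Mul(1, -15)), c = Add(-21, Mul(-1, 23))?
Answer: 158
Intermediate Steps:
c = -44 (c = Add(-21, -23) = -44)
q = 79 (q = Add(35, Mul(-1, -44)) = Add(35, 44) = 79)
B = 2 (B = Add(17, -15) = 2)
Mul(q, B) = Mul(79, 2) = 158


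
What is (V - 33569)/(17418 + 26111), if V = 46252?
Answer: 12683/43529 ≈ 0.29137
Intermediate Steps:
(V - 33569)/(17418 + 26111) = (46252 - 33569)/(17418 + 26111) = 12683/43529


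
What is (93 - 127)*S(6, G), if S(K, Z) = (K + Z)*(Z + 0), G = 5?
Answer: -1870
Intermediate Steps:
S(K, Z) = Z*(K + Z) (S(K, Z) = (K + Z)*Z = Z*(K + Z))
(93 - 127)*S(6, G) = (93 - 127)*(5*(6 + 5)) = -170*11 = -34*55 = -1870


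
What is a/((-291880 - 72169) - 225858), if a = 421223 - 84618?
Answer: -336605/589907 ≈ -0.57061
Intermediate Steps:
a = 336605
a/((-291880 - 72169) - 225858) = 336605/((-291880 - 72169) - 225858) = 336605/(-364049 - 225858) = 336605/(-589907) = 336605*(-1/589907) = -336605/589907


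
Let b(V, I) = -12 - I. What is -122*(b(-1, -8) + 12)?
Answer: -976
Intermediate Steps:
-122*(b(-1, -8) + 12) = -122*((-12 - 1*(-8)) + 12) = -122*((-12 + 8) + 12) = -122*(-4 + 12) = -122*8 = -976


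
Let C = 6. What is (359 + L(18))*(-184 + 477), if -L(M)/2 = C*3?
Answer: 94639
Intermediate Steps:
L(M) = -36 (L(M) = -12*3 = -2*18 = -36)
(359 + L(18))*(-184 + 477) = (359 - 36)*(-184 + 477) = 323*293 = 94639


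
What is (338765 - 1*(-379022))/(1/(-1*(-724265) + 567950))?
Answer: 927535128205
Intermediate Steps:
(338765 - 1*(-379022))/(1/(-1*(-724265) + 567950)) = (338765 + 379022)/(1/(724265 + 567950)) = 717787/(1/1292215) = 717787*1292215 = 927535128205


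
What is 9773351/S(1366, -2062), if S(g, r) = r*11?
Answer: -9773351/22682 ≈ -430.89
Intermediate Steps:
S(g, r) = 11*r
9773351/S(1366, -2062) = 9773351/((11*(-2062))) = 9773351/(-22682) = 9773351*(-1/22682) = -9773351/22682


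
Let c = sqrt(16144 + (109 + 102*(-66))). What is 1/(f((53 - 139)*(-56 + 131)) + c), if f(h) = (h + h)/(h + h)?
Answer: -1/9520 + sqrt(9521)/9520 ≈ 0.010145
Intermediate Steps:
f(h) = 1 (f(h) = (2*h)/((2*h)) = (2*h)*(1/(2*h)) = 1)
c = sqrt(9521) (c = sqrt(16144 + (109 - 6732)) = sqrt(16144 - 6623) = sqrt(9521) ≈ 97.576)
1/(f((53 - 139)*(-56 + 131)) + c) = 1/(1 + sqrt(9521))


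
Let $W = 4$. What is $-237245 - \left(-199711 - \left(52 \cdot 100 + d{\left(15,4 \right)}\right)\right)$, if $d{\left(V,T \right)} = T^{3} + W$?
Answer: $-32266$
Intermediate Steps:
$d{\left(V,T \right)} = 4 + T^{3}$ ($d{\left(V,T \right)} = T^{3} + 4 = 4 + T^{3}$)
$-237245 - \left(-199711 - \left(52 \cdot 100 + d{\left(15,4 \right)}\right)\right) = -237245 - \left(-199711 - \left(52 \cdot 100 + \left(4 + 4^{3}\right)\right)\right) = -237245 - \left(-199711 - \left(5200 + \left(4 + 64\right)\right)\right) = -237245 - \left(-199711 - \left(5200 + 68\right)\right) = -237245 - \left(-199711 - 5268\right) = -237245 - -204979 = -237245 + 204979 = -32266$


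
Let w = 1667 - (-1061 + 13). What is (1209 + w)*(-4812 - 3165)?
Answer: -31301748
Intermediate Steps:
w = 2715 (w = 1667 - 1*(-1048) = 1667 + 1048 = 2715)
(1209 + w)*(-4812 - 3165) = (1209 + 2715)*(-4812 - 3165) = 3924*(-7977) = -31301748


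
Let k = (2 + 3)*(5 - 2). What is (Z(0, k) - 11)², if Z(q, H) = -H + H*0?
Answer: 676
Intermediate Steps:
k = 15 (k = 5*3 = 15)
Z(q, H) = -H (Z(q, H) = -H + 0 = -H)
(Z(0, k) - 11)² = (-1*15 - 11)² = (-15 - 11)² = (-26)² = 676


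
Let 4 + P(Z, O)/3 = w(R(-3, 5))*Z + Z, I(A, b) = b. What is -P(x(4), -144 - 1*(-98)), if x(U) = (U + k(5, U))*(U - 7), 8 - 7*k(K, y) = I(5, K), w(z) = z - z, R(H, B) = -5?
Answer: 363/7 ≈ 51.857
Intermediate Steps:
w(z) = 0
k(K, y) = 8/7 - K/7
x(U) = (-7 + U)*(3/7 + U) (x(U) = (U + (8/7 - 1/7*5))*(U - 7) = (U + (8/7 - 5/7))*(-7 + U) = (U + 3/7)*(-7 + U) = (3/7 + U)*(-7 + U) = (-7 + U)*(3/7 + U))
P(Z, O) = -12 + 3*Z (P(Z, O) = -12 + 3*(0*Z + Z) = -12 + 3*(0 + Z) = -12 + 3*Z)
-P(x(4), -144 - 1*(-98)) = -(-12 + 3*(-3 + 4**2 - 46/7*4)) = -(-12 + 3*(-3 + 16 - 184/7)) = -(-12 + 3*(-93/7)) = -(-12 - 279/7) = -1*(-363/7) = 363/7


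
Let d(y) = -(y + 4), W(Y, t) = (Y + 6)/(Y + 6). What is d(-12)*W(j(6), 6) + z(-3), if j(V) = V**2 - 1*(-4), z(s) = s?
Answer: 5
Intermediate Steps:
j(V) = 4 + V**2 (j(V) = V**2 + 4 = 4 + V**2)
W(Y, t) = 1 (W(Y, t) = (6 + Y)/(6 + Y) = 1)
d(y) = -4 - y (d(y) = -(4 + y) = -4 - y)
d(-12)*W(j(6), 6) + z(-3) = (-4 - 1*(-12))*1 - 3 = (-4 + 12)*1 - 3 = 8*1 - 3 = 8 - 3 = 5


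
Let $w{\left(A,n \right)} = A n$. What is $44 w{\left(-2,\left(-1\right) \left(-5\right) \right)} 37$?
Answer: $-16280$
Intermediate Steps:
$44 w{\left(-2,\left(-1\right) \left(-5\right) \right)} 37 = 44 \left(- 2 \left(\left(-1\right) \left(-5\right)\right)\right) 37 = 44 \left(\left(-2\right) 5\right) 37 = 44 \left(-10\right) 37 = \left(-440\right) 37 = -16280$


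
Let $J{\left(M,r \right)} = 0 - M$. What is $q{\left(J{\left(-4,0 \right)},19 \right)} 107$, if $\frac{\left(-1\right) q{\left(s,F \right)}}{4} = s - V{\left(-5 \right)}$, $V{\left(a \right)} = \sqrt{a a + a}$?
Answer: $-1712 + 856 \sqrt{5} \approx 202.07$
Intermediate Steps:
$V{\left(a \right)} = \sqrt{a + a^{2}}$ ($V{\left(a \right)} = \sqrt{a^{2} + a} = \sqrt{a + a^{2}}$)
$J{\left(M,r \right)} = - M$
$q{\left(s,F \right)} = - 4 s + 8 \sqrt{5}$ ($q{\left(s,F \right)} = - 4 \left(s - \sqrt{- 5 \left(1 - 5\right)}\right) = - 4 \left(s - \sqrt{\left(-5\right) \left(-4\right)}\right) = - 4 \left(s - \sqrt{20}\right) = - 4 \left(s - 2 \sqrt{5}\right) = - 4 s + 8 \sqrt{5}$)
$q{\left(J{\left(-4,0 \right)},19 \right)} 107 = \left(- 4 \left(\left(-1\right) \left(-4\right)\right) + 8 \sqrt{5}\right) 107 = \left(\left(-4\right) 4 + 8 \sqrt{5}\right) 107 = \left(-16 + 8 \sqrt{5}\right) 107 = -1712 + 856 \sqrt{5}$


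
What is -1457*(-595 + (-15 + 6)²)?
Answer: 748898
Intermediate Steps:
-1457*(-595 + (-15 + 6)²) = -1457*(-595 + (-9)²) = -1457*(-595 + 81) = -1457*(-514) = 748898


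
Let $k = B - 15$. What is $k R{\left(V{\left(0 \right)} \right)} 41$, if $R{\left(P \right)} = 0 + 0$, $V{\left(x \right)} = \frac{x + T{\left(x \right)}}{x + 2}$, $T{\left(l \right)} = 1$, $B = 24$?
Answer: $0$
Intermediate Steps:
$V{\left(x \right)} = \frac{1 + x}{2 + x}$ ($V{\left(x \right)} = \frac{x + 1}{x + 2} = \frac{1 + x}{2 + x}$)
$k = 9$ ($k = 24 - 15 = 9$)
$R{\left(P \right)} = 0$
$k R{\left(V{\left(0 \right)} \right)} 41 = 9 \cdot 0 \cdot 41 = 0 \cdot 41 = 0$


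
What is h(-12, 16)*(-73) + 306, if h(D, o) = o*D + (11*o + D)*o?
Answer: -177230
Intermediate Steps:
h(D, o) = D*o + o*(D + 11*o) (h(D, o) = D*o + (D + 11*o)*o = D*o + o*(D + 11*o))
h(-12, 16)*(-73) + 306 = (16*(2*(-12) + 11*16))*(-73) + 306 = (16*(-24 + 176))*(-73) + 306 = (16*152)*(-73) + 306 = 2432*(-73) + 306 = -177536 + 306 = -177230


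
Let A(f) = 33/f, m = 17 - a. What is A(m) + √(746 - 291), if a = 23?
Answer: -11/2 + √455 ≈ 15.831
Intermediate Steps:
m = -6 (m = 17 - 1*23 = 17 - 23 = -6)
A(m) + √(746 - 291) = 33/(-6) + √(746 - 291) = 33*(-⅙) + √455 = -11/2 + √455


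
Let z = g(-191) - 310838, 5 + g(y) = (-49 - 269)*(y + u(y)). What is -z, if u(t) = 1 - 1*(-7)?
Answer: 252649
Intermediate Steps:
u(t) = 8 (u(t) = 1 + 7 = 8)
g(y) = -2549 - 318*y (g(y) = -5 + (-49 - 269)*(y + 8) = -5 - 318*(8 + y) = -5 + (-2544 - 318*y) = -2549 - 318*y)
z = -252649 (z = (-2549 - 318*(-191)) - 310838 = (-2549 + 60738) - 310838 = 58189 - 310838 = -252649)
-z = -1*(-252649) = 252649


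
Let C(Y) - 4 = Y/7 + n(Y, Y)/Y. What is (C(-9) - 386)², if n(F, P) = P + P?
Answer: 7123561/49 ≈ 1.4538e+5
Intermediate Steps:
n(F, P) = 2*P
C(Y) = 6 + Y/7 (C(Y) = 4 + (Y/7 + (2*Y)/Y) = 4 + (Y*(⅐) + 2) = 4 + (Y/7 + 2) = 4 + (2 + Y/7) = 6 + Y/7)
(C(-9) - 386)² = ((6 + (⅐)*(-9)) - 386)² = ((6 - 9/7) - 386)² = (33/7 - 386)² = (-2669/7)² = 7123561/49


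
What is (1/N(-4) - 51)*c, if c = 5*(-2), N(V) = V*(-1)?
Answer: 1015/2 ≈ 507.50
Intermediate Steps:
N(V) = -V
c = -10
(1/N(-4) - 51)*c = (1/(-1*(-4)) - 51)*(-10) = (1/4 - 51)*(-10) = -203/4*(-10) = 1015/2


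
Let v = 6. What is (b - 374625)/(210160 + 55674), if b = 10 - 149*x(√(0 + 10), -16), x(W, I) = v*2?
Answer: -376403/265834 ≈ -1.4159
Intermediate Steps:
x(W, I) = 12 (x(W, I) = 6*2 = 12)
b = -1778 (b = 10 - 149*12 = 10 - 1788 = -1778)
(b - 374625)/(210160 + 55674) = (-1778 - 374625)/(210160 + 55674) = -376403/265834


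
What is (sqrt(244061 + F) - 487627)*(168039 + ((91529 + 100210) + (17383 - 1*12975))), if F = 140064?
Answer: -177586926622 + 1820930*sqrt(15365) ≈ -1.7736e+11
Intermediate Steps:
(sqrt(244061 + F) - 487627)*(168039 + ((91529 + 100210) + (17383 - 1*12975))) = (sqrt(244061 + 140064) - 487627)*(168039 + ((91529 + 100210) + (17383 - 1*12975))) = (sqrt(384125) - 487627)*(168039 + (191739 + (17383 - 12975))) = (5*sqrt(15365) - 487627)*(168039 + (191739 + 4408)) = (-487627 + 5*sqrt(15365))*(168039 + 196147) = (-487627 + 5*sqrt(15365))*364186 = -177586926622 + 1820930*sqrt(15365)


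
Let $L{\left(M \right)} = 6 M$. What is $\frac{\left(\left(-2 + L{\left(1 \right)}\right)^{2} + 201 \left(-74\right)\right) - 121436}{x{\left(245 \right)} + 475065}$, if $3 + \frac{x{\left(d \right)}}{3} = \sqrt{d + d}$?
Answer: $- \frac{3597071248}{12537677707} + \frac{477029 \sqrt{10}}{37613033121} \approx -0.28686$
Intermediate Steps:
$x{\left(d \right)} = -9 + 3 \sqrt{2} \sqrt{d}$ ($x{\left(d \right)} = -9 + 3 \sqrt{d + d} = -9 + 3 \sqrt{2 d} = -9 + 3 \sqrt{2} \sqrt{d}$)
$\frac{\left(\left(-2 + L{\left(1 \right)}\right)^{2} + 201 \left(-74\right)\right) - 121436}{x{\left(245 \right)} + 475065} = \frac{\left(\left(-2 + 6 \cdot 1\right)^{2} + 201 \left(-74\right)\right) - 121436}{\left(-9 + 3 \sqrt{2} \sqrt{245}\right) + 475065} = \frac{\left(\left(-2 + 6\right)^{2} - 14874\right) - 121436}{\left(-9 + 3 \sqrt{2} \cdot 7 \sqrt{5}\right) + 475065} = \frac{\left(4^{2} - 14874\right) - 121436}{\left(-9 + 21 \sqrt{10}\right) + 475065} = \frac{\left(16 - 14874\right) - 121436}{475056 + 21 \sqrt{10}} = \frac{-14858 - 121436}{475056 + 21 \sqrt{10}} = - \frac{136294}{475056 + 21 \sqrt{10}}$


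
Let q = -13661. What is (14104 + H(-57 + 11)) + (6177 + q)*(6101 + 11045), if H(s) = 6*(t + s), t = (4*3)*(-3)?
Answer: -128307052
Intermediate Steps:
t = -36 (t = 12*(-3) = -36)
H(s) = -216 + 6*s (H(s) = 6*(-36 + s) = -216 + 6*s)
(14104 + H(-57 + 11)) + (6177 + q)*(6101 + 11045) = (14104 + (-216 + 6*(-57 + 11))) + (6177 - 13661)*(6101 + 11045) = (14104 + (-216 + 6*(-46))) - 7484*17146 = (14104 + (-216 - 276)) - 128320664 = (14104 - 492) - 128320664 = 13612 - 128320664 = -128307052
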